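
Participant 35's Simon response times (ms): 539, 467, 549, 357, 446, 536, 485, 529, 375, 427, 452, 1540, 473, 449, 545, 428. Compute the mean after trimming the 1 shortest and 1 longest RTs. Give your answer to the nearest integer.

Sorted: 357, 375, 427, 428, 446, 449, 452, 467, 473, 485, 529, 536, 539, 545, 549, 1540
Drop lowest 1 (357) and highest 1 (1540)
Remaining (n=14): Σ = 6700, mean = 6700/14 = 478.571

479 ms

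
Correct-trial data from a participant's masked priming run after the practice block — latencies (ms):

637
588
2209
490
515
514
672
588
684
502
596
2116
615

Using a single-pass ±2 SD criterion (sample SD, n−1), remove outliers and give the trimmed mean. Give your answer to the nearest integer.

n = 13, ΣRT = 10726, M = 825.077
Σ(x−M)² = 4279024.92; s = √(4279024.92/12) = 597.148
Cutoffs: 825.077 ± 2·597.148 → [-369.2, 2019.4]
Outside: 2116, 2209 → excluded.
Retained (n=11): Σ = 6401, mean = 6401/11 = 581.909

582 ms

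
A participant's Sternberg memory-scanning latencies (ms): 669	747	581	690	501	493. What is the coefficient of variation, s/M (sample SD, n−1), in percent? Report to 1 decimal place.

n = 6, Σ = 3681, M = 613.5000
Σ(x−M)² = 54987.500; s = √(54987.500/5) = 104.8690
CV = 104.8690 / 613.5000 = 0.17094 = 17.094%

17.1%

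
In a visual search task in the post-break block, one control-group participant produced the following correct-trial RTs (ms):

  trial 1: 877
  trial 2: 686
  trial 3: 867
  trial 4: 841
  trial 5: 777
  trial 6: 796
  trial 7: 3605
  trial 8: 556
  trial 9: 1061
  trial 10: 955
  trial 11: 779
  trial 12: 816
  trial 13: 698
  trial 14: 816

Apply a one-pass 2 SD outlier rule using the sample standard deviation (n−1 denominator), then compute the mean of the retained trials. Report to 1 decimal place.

n = 14, ΣRT = 14130, M = 1009.286
Σ(x−M)² = 7443496.86; s = √(7443496.86/13) = 756.688
Cutoffs: 1009.286 ± 2·756.688 → [-504.1, 2522.7]
Outside: 3605 → excluded.
Retained (n=13): Σ = 10525, mean = 10525/13 = 809.615

809.6 ms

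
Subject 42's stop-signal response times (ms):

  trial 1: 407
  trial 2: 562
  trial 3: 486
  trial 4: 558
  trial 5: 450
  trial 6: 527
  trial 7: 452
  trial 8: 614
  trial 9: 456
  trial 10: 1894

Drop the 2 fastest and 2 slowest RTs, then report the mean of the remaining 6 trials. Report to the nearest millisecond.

Sorted: 407, 450, 452, 456, 486, 527, 558, 562, 614, 1894
Drop lowest 2 (407, 450) and highest 2 (614, 1894)
Remaining (n=6): Σ = 3041, mean = 3041/6 = 506.833

507 ms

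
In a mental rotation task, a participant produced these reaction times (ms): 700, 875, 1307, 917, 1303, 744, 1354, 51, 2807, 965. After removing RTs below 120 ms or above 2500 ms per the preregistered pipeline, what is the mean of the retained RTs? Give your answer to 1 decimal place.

Excluded: 51, 2807
Retained (n=8): Σ = 8165
Mean = 8165/8 = 1020.6250

1020.6 ms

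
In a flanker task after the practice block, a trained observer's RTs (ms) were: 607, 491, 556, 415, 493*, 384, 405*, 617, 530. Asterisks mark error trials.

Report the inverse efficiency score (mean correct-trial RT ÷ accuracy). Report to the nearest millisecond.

Correct trials (n=7): 607, 491, 556, 415, 384, 617, 530
Mean correct RT = 3600/7 = 514.2857 ms
Proportion correct = 7/9
IES = 514.2857 / (7/9) = 661.224 ms

661 ms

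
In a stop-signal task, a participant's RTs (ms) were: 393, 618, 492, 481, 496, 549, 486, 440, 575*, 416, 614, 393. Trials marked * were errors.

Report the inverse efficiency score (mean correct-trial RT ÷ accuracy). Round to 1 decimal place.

Correct trials (n=11): 393, 618, 492, 481, 496, 549, 486, 440, 416, 614, 393
Mean correct RT = 5378/11 = 488.9091 ms
Proportion correct = 11/12
IES = 488.9091 / (11/12) = 533.355 ms

533.4 ms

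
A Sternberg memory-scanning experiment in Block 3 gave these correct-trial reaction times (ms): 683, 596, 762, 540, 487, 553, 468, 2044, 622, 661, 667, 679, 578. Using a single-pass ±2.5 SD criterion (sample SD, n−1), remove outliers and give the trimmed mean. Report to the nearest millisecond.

608 ms

n = 13, ΣRT = 9340, M = 718.462
Σ(x−M)² = 1987275.23; s = √(1987275.23/12) = 406.948
Cutoffs: 718.462 ± 2.5·406.948 → [-298.9, 1735.8]
Outside: 2044 → excluded.
Retained (n=12): Σ = 7296, mean = 7296/12 = 608.000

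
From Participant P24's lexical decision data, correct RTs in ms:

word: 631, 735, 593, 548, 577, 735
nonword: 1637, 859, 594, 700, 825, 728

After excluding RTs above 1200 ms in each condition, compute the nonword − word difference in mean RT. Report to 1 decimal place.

nonword: exclude 1637
M(word) = 3819/6 = 636.500
M(nonword) = 3706/5 = 741.200
Difference = 741.200 − 636.500 = 104.700 ms

104.7 ms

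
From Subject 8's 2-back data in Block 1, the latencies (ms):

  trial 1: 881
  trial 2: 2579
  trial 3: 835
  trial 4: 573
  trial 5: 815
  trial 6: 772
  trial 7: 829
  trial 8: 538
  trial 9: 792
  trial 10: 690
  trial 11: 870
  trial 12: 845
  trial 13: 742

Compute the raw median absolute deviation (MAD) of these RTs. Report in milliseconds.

Sorted: 538, 573, 690, 742, 772, 792, 815, 829, 835, 845, 870, 881, 2579 → median = 815
|x − 815|: 66, 1764, 20, 242, 0, 43, 14, 277, 23, 125, 55, 30, 73
Sorted deviations: 0, 14, 20, 23, 30, 43, 55, 66, 73, 125, 242, 277, 1764 → MAD = 55

55 ms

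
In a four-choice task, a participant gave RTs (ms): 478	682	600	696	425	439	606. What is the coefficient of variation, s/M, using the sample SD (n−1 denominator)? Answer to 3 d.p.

n = 7, Σ = 3926, M = 560.8571
Σ(x−M)² = 76680.857; s = √(76680.857/6) = 113.0493
CV = 113.0493 / 560.8571 = 0.20157

0.202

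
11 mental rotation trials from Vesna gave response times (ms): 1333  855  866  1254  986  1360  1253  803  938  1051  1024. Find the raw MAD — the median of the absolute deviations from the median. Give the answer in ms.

Sorted: 803, 855, 866, 938, 986, 1024, 1051, 1253, 1254, 1333, 1360 → median = 1024
|x − 1024|: 309, 169, 158, 230, 38, 336, 229, 221, 86, 27, 0
Sorted deviations: 0, 27, 38, 86, 158, 169, 221, 229, 230, 309, 336 → MAD = 169

169 ms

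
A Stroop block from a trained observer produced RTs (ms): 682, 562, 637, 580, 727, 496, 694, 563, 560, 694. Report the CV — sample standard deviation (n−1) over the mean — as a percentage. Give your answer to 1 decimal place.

n = 10, Σ = 6195, M = 619.5000
Σ(x−M)² = 53720.500; s = √(53720.500/9) = 77.2589
CV = 77.2589 / 619.5000 = 0.12471 = 12.471%

12.5%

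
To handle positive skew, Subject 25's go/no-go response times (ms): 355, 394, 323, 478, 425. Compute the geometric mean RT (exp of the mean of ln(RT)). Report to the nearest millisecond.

391 ms

ln(RT): 5.8721, 5.9764, 5.7777, 6.1696, 6.0521
Mean ln(RT) = 29.8478/5 = 5.96956
Geometric mean = exp(5.96956) = 391.34 ms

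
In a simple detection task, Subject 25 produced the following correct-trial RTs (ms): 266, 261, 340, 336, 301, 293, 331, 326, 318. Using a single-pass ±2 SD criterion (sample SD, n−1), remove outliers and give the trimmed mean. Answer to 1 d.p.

n = 9, ΣRT = 2772, M = 308.000
Σ(x−M)² = 7008.00; s = √(7008.00/8) = 29.597
Cutoffs: 308.000 ± 2·29.597 → [248.8, 367.2]
No RTs fall outside the cutoffs; all 9 retained. Mean = 2772/9 = 308.000

308.0 ms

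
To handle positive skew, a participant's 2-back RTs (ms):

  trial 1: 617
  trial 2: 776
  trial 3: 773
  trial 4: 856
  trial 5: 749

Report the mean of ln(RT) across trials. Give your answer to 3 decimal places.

6.620

ln(RT): 6.4249, 6.6542, 6.6503, 6.7523, 6.6187
Σ ln(RT) = 33.1003
Mean = 33.1003/5 = 6.62006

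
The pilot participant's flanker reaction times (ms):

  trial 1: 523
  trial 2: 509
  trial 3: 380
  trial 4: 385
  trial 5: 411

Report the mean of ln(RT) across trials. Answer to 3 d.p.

ln(RT): 6.2596, 6.2324, 5.9402, 5.9532, 6.0186
Σ ln(RT) = 30.4040
Mean = 30.4040/5 = 6.08081

6.081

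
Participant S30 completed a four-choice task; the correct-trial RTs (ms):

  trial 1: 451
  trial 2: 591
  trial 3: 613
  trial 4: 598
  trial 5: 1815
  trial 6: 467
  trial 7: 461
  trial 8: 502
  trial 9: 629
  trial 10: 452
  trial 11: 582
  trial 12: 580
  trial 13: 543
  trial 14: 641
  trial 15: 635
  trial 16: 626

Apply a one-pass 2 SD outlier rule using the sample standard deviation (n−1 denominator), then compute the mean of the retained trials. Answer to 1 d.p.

558.1 ms

n = 16, ΣRT = 10186, M = 636.625
Σ(x−M)² = 1554131.75; s = √(1554131.75/15) = 321.883
Cutoffs: 636.625 ± 2·321.883 → [-7.1, 1280.4]
Outside: 1815 → excluded.
Retained (n=15): Σ = 8371, mean = 8371/15 = 558.067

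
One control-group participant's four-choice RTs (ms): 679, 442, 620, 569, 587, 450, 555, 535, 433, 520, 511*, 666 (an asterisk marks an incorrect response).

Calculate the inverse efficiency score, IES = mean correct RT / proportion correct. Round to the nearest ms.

601 ms

Correct trials (n=11): 679, 442, 620, 569, 587, 450, 555, 535, 433, 520, 666
Mean correct RT = 6056/11 = 550.5455 ms
Proportion correct = 11/12
IES = 550.5455 / (11/12) = 600.595 ms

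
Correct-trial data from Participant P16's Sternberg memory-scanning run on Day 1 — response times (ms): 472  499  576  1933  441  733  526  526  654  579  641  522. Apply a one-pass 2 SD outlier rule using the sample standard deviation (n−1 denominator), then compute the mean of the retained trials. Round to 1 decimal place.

n = 12, ΣRT = 8102, M = 675.167
Σ(x−M)² = 1801293.67; s = √(1801293.67/11) = 404.665
Cutoffs: 675.167 ± 2·404.665 → [-134.2, 1484.5]
Outside: 1933 → excluded.
Retained (n=11): Σ = 6169, mean = 6169/11 = 560.818

560.8 ms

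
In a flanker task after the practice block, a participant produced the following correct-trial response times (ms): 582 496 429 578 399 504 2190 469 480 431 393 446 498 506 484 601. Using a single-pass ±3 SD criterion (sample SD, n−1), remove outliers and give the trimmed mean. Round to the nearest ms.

n = 16, ΣRT = 9486, M = 592.875
Σ(x−M)² = 2777153.75; s = √(2777153.75/15) = 430.283
Cutoffs: 592.875 ± 3·430.283 → [-698.0, 1883.7]
Outside: 2190 → excluded.
Retained (n=15): Σ = 7296, mean = 7296/15 = 486.400

486 ms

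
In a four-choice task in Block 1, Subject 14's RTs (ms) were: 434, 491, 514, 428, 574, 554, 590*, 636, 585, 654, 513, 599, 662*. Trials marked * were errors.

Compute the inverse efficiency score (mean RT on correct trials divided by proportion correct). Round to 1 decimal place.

Correct trials (n=11): 434, 491, 514, 428, 574, 554, 636, 585, 654, 513, 599
Mean correct RT = 5982/11 = 543.8182 ms
Proportion correct = 11/13
IES = 543.8182 / (11/13) = 642.694 ms

642.7 ms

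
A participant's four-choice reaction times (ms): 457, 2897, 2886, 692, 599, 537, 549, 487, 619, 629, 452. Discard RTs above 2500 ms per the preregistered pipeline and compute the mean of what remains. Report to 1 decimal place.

Excluded: 2886, 2897
Retained (n=9): Σ = 5021
Mean = 5021/9 = 557.8889

557.9 ms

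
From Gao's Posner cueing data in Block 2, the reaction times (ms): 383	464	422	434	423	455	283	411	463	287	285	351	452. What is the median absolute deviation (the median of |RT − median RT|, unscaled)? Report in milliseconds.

39 ms

Sorted: 283, 285, 287, 351, 383, 411, 422, 423, 434, 452, 455, 463, 464 → median = 422
|x − 422|: 39, 42, 0, 12, 1, 33, 139, 11, 41, 135, 137, 71, 30
Sorted deviations: 0, 1, 11, 12, 30, 33, 39, 41, 42, 71, 135, 137, 139 → MAD = 39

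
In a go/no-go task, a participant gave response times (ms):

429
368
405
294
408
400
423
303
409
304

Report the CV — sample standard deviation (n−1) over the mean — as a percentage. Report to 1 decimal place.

14.3%

n = 10, Σ = 3743, M = 374.3000
Σ(x−M)² = 25820.100; s = √(25820.100/9) = 53.5621
CV = 53.5621 / 374.3000 = 0.14310 = 14.310%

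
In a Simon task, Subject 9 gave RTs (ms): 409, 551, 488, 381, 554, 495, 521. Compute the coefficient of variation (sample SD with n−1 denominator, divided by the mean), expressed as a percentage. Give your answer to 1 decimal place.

n = 7, Σ = 3399, M = 485.5714
Σ(x−M)² = 27111.714; s = √(27111.714/6) = 67.2207
CV = 67.2207 / 485.5714 = 0.13844 = 13.844%

13.8%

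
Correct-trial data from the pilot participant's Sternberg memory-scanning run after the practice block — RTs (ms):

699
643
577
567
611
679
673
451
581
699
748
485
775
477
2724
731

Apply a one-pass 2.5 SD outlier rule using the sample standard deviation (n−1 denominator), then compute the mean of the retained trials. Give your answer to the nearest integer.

626 ms

n = 16, ΣRT = 12120, M = 757.500
Σ(x−M)² = 4269842.00; s = √(4269842.00/15) = 533.532
Cutoffs: 757.500 ± 2.5·533.532 → [-576.3, 2091.3]
Outside: 2724 → excluded.
Retained (n=15): Σ = 9396, mean = 9396/15 = 626.400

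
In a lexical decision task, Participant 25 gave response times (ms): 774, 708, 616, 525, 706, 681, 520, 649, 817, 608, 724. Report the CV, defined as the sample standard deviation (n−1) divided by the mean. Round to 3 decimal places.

0.141

n = 11, Σ = 7328, M = 666.1818
Σ(x−M)² = 88767.636; s = √(88767.636/10) = 94.2166
CV = 94.2166 / 666.1818 = 0.14143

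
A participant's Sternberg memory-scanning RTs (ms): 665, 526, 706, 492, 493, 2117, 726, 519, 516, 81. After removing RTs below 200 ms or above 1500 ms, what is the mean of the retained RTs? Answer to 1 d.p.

Excluded: 81, 2117
Retained (n=8): Σ = 4643
Mean = 4643/8 = 580.3750

580.4 ms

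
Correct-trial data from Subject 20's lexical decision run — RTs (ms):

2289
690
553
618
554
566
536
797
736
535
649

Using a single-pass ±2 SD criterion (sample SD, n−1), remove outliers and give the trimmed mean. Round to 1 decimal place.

n = 11, ΣRT = 8523, M = 774.818
Σ(x−M)² = 2598477.64; s = √(2598477.64/10) = 509.753
Cutoffs: 774.818 ± 2·509.753 → [-244.7, 1794.3]
Outside: 2289 → excluded.
Retained (n=10): Σ = 6234, mean = 6234/10 = 623.400

623.4 ms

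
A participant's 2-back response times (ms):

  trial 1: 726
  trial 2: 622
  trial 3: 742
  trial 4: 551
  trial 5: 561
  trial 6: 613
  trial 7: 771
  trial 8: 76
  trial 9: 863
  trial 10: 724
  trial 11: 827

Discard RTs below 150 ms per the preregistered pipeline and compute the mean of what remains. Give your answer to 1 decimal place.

700.0 ms

Excluded: 76
Retained (n=10): Σ = 7000
Mean = 7000/10 = 700.0000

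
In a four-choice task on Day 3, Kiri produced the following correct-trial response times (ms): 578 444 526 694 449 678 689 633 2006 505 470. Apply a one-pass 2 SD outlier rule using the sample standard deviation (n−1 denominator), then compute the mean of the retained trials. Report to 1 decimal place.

566.6 ms

n = 11, ΣRT = 7672, M = 697.455
Σ(x−M)² = 1975316.73; s = √(1975316.73/10) = 444.445
Cutoffs: 697.455 ± 2·444.445 → [-191.4, 1586.3]
Outside: 2006 → excluded.
Retained (n=10): Σ = 5666, mean = 5666/10 = 566.600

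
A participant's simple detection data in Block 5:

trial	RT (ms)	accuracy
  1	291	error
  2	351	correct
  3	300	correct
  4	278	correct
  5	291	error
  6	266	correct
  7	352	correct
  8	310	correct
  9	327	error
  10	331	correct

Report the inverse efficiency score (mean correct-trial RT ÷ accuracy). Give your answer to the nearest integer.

447 ms

Correct trials (n=7): 351, 300, 278, 266, 352, 310, 331
Mean correct RT = 2188/7 = 312.5714 ms
Proportion correct = 7/10
IES = 312.5714 / (7/10) = 446.531 ms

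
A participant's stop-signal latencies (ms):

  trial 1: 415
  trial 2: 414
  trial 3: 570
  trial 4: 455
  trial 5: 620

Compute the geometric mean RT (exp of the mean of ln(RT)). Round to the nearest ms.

488 ms

ln(RT): 6.0283, 6.0259, 6.3456, 6.1203, 6.4297
Mean ln(RT) = 30.9498/5 = 6.18996
Geometric mean = exp(6.18996) = 487.83 ms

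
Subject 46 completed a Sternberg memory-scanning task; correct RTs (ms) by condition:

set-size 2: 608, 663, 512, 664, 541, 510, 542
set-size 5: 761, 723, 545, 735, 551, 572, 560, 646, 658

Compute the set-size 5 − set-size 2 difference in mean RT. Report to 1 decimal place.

61.9 ms

M(set-size 2) = 4040/7 = 577.143
M(set-size 5) = 5751/9 = 639.000
Difference = 639.000 − 577.143 = 61.857 ms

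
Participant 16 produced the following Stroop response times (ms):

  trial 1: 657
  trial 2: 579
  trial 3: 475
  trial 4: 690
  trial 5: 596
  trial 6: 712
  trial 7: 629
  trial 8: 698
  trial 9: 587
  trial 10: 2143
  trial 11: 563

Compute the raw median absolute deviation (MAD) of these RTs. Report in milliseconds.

Sorted: 475, 563, 579, 587, 596, 629, 657, 690, 698, 712, 2143 → median = 629
|x − 629|: 28, 50, 154, 61, 33, 83, 0, 69, 42, 1514, 66
Sorted deviations: 0, 28, 33, 42, 50, 61, 66, 69, 83, 154, 1514 → MAD = 61

61 ms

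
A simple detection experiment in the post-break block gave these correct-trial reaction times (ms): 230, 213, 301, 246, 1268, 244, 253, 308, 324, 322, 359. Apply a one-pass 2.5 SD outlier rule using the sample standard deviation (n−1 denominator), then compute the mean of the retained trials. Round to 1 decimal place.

280.0 ms

n = 11, ΣRT = 4068, M = 369.818
Σ(x−M)² = 908739.64; s = √(908739.64/10) = 301.453
Cutoffs: 369.818 ± 2.5·301.453 → [-383.8, 1123.5]
Outside: 1268 → excluded.
Retained (n=10): Σ = 2800, mean = 2800/10 = 280.000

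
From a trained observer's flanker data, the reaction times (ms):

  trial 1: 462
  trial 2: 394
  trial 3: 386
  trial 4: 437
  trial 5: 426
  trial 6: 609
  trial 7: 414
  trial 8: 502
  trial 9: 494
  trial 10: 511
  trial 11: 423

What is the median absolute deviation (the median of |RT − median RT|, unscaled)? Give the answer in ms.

Sorted: 386, 394, 414, 423, 426, 437, 462, 494, 502, 511, 609 → median = 437
|x − 437|: 25, 43, 51, 0, 11, 172, 23, 65, 57, 74, 14
Sorted deviations: 0, 11, 14, 23, 25, 43, 51, 57, 65, 74, 172 → MAD = 43

43 ms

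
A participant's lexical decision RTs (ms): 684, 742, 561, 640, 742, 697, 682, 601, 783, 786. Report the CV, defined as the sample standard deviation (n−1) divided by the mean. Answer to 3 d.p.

n = 10, Σ = 6918, M = 691.8000
Σ(x−M)² = 50451.600; s = √(50451.600/9) = 74.8714
CV = 74.8714 / 691.8000 = 0.10823

0.108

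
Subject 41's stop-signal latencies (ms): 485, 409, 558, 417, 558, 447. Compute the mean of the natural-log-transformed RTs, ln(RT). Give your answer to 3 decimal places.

ln(RT): 6.1841, 6.0137, 6.3244, 6.0331, 6.3244, 6.1026
Σ ln(RT) = 36.9822
Mean = 36.9822/6 = 6.16370

6.164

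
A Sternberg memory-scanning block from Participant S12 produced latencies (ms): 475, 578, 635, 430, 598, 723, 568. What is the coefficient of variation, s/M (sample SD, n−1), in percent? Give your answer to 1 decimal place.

n = 7, Σ = 4007, M = 572.4286
Σ(x−M)² = 57069.714; s = √(57069.714/6) = 97.5275
CV = 97.5275 / 572.4286 = 0.17038 = 17.038%

17.0%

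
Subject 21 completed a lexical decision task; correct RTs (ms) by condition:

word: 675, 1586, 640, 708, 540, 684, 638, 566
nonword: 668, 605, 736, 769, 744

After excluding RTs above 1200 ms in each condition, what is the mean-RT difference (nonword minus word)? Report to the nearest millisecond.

word: exclude 1586
M(word) = 4451/7 = 635.857
M(nonword) = 3522/5 = 704.400
Difference = 704.400 − 635.857 = 68.543 ms

69 ms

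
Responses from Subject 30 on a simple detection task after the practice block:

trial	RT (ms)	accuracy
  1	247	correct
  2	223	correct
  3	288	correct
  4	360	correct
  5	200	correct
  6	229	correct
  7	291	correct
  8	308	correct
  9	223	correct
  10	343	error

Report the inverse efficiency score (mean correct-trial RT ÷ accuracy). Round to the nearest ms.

Correct trials (n=9): 247, 223, 288, 360, 200, 229, 291, 308, 223
Mean correct RT = 2369/9 = 263.2222 ms
Proportion correct = 9/10
IES = 263.2222 / (9/10) = 292.469 ms

292 ms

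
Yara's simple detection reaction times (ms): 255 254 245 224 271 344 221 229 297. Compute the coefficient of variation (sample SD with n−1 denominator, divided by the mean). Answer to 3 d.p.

0.153

n = 9, Σ = 2340, M = 260.0000
Σ(x−M)² = 12610.000; s = √(12610.000/8) = 39.7020
CV = 39.7020 / 260.0000 = 0.15270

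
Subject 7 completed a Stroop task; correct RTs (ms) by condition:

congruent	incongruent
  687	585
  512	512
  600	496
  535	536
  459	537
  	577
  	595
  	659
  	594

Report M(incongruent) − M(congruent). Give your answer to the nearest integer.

M(congruent) = 2793/5 = 558.600
M(incongruent) = 5091/9 = 565.667
Difference = 565.667 − 558.600 = 7.067 ms

7 ms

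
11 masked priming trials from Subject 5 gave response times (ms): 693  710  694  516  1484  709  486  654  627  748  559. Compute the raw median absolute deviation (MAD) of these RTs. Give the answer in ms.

55 ms

Sorted: 486, 516, 559, 627, 654, 693, 694, 709, 710, 748, 1484 → median = 693
|x − 693|: 0, 17, 1, 177, 791, 16, 207, 39, 66, 55, 134
Sorted deviations: 0, 1, 16, 17, 39, 55, 66, 134, 177, 207, 791 → MAD = 55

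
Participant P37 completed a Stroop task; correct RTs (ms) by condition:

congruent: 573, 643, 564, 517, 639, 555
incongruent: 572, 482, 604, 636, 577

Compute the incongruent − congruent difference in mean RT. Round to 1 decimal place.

M(congruent) = 3491/6 = 581.833
M(incongruent) = 2871/5 = 574.200
Difference = 574.200 − 581.833 = -7.633 ms

-7.6 ms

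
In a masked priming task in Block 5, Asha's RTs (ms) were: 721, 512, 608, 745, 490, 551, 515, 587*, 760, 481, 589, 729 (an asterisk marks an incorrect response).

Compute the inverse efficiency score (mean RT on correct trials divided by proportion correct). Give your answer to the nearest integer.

Correct trials (n=11): 721, 512, 608, 745, 490, 551, 515, 760, 481, 589, 729
Mean correct RT = 6701/11 = 609.1818 ms
Proportion correct = 11/12
IES = 609.1818 / (11/12) = 664.562 ms

665 ms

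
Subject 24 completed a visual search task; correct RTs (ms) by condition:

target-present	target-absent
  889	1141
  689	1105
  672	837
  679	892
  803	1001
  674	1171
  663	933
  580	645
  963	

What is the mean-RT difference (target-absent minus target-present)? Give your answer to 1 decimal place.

231.0 ms

M(target-present) = 6612/9 = 734.667
M(target-absent) = 7725/8 = 965.625
Difference = 965.625 − 734.667 = 230.958 ms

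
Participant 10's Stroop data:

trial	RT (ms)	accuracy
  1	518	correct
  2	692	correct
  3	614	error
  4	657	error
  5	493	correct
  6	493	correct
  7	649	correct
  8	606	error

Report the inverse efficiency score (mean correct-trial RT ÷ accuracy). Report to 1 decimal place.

Correct trials (n=5): 518, 692, 493, 493, 649
Mean correct RT = 2845/5 = 569.0000 ms
Proportion correct = 5/8
IES = 569.0000 / (5/8) = 910.400 ms

910.4 ms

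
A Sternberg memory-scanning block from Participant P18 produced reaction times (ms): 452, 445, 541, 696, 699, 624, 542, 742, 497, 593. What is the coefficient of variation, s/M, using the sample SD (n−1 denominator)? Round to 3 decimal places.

0.181

n = 10, Σ = 5831, M = 583.1000
Σ(x−M)² = 100332.900; s = √(100332.900/9) = 105.5846
CV = 105.5846 / 583.1000 = 0.18107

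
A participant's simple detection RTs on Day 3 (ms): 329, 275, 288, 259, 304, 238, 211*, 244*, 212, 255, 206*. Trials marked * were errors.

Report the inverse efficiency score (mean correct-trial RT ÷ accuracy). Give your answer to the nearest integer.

371 ms

Correct trials (n=8): 329, 275, 288, 259, 304, 238, 212, 255
Mean correct RT = 2160/8 = 270.0000 ms
Proportion correct = 8/11
IES = 270.0000 / (8/11) = 371.250 ms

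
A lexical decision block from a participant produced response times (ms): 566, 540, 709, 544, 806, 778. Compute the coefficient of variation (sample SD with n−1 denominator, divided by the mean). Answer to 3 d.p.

0.185

n = 6, Σ = 3943, M = 657.1667
Σ(x−M)² = 74284.833; s = √(74284.833/5) = 121.8892
CV = 121.8892 / 657.1667 = 0.18548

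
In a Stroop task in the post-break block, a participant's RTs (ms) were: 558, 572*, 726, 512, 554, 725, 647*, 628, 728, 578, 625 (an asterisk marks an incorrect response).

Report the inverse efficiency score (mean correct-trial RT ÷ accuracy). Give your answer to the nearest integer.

Correct trials (n=9): 558, 726, 512, 554, 725, 628, 728, 578, 625
Mean correct RT = 5634/9 = 626.0000 ms
Proportion correct = 9/11
IES = 626.0000 / (9/11) = 765.111 ms

765 ms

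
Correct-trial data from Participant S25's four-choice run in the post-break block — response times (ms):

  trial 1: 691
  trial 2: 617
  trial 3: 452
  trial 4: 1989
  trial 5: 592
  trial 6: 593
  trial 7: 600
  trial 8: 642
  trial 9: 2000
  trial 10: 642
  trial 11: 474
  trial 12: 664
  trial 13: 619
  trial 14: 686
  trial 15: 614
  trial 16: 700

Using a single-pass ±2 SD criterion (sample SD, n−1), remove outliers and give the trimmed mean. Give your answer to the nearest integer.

613 ms

n = 16, ΣRT = 12575, M = 785.938
Σ(x−M)² = 3408196.94; s = √(3408196.94/15) = 476.669
Cutoffs: 785.938 ± 2·476.669 → [-167.4, 1739.3]
Outside: 1989, 2000 → excluded.
Retained (n=14): Σ = 8586, mean = 8586/14 = 613.286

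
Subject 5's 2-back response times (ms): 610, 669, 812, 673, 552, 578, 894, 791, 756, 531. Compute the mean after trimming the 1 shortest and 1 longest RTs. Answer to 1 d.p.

680.1 ms

Sorted: 531, 552, 578, 610, 669, 673, 756, 791, 812, 894
Drop lowest 1 (531) and highest 1 (894)
Remaining (n=8): Σ = 5441, mean = 5441/8 = 680.125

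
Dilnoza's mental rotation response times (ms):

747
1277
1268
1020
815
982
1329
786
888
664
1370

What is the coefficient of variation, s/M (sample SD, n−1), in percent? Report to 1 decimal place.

n = 11, Σ = 11146, M = 1013.2727
Σ(x−M)² = 661950.182; s = √(661950.182/10) = 257.2839
CV = 257.2839 / 1013.2727 = 0.25391 = 25.391%

25.4%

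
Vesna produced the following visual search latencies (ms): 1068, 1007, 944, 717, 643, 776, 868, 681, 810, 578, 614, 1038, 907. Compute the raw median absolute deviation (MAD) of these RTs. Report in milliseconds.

Sorted: 578, 614, 643, 681, 717, 776, 810, 868, 907, 944, 1007, 1038, 1068 → median = 810
|x − 810|: 258, 197, 134, 93, 167, 34, 58, 129, 0, 232, 196, 228, 97
Sorted deviations: 0, 34, 58, 93, 97, 129, 134, 167, 196, 197, 228, 232, 258 → MAD = 134

134 ms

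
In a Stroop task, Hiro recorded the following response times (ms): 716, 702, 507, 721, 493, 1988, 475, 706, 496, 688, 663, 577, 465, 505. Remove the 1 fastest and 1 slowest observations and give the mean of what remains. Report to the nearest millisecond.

Sorted: 465, 475, 493, 496, 505, 507, 577, 663, 688, 702, 706, 716, 721, 1988
Drop lowest 1 (465) and highest 1 (1988)
Remaining (n=12): Σ = 7249, mean = 7249/12 = 604.083

604 ms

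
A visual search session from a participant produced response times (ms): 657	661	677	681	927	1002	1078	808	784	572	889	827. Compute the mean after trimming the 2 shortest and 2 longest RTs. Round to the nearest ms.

782 ms

Sorted: 572, 657, 661, 677, 681, 784, 808, 827, 889, 927, 1002, 1078
Drop lowest 2 (572, 657) and highest 2 (1002, 1078)
Remaining (n=8): Σ = 6254, mean = 6254/8 = 781.750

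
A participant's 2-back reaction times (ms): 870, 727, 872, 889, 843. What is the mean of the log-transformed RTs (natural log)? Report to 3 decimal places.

6.731

ln(RT): 6.7685, 6.5889, 6.7708, 6.7901, 6.7370
Σ ln(RT) = 33.6553
Mean = 33.6553/5 = 6.73105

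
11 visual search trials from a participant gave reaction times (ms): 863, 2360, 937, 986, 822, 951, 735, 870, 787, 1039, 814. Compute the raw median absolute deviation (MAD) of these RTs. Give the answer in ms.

Sorted: 735, 787, 814, 822, 863, 870, 937, 951, 986, 1039, 2360 → median = 870
|x − 870|: 7, 1490, 67, 116, 48, 81, 135, 0, 83, 169, 56
Sorted deviations: 0, 7, 48, 56, 67, 81, 83, 116, 135, 169, 1490 → MAD = 81

81 ms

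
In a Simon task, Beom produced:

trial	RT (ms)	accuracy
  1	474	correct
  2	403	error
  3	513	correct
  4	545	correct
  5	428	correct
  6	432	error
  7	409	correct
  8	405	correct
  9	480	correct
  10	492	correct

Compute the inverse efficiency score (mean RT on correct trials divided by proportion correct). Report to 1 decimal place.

585.3 ms

Correct trials (n=8): 474, 513, 545, 428, 409, 405, 480, 492
Mean correct RT = 3746/8 = 468.2500 ms
Proportion correct = 8/10
IES = 468.2500 / (8/10) = 585.312 ms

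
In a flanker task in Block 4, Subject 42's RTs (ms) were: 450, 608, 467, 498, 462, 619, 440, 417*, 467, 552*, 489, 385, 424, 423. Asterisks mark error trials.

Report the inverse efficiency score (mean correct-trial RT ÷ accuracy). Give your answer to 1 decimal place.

Correct trials (n=12): 450, 608, 467, 498, 462, 619, 440, 467, 489, 385, 424, 423
Mean correct RT = 5732/12 = 477.6667 ms
Proportion correct = 12/14
IES = 477.6667 / (12/14) = 557.278 ms

557.3 ms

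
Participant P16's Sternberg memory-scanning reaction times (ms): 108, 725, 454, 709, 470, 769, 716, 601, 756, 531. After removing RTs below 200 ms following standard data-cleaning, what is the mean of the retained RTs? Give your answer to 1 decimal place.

636.8 ms

Excluded: 108
Retained (n=9): Σ = 5731
Mean = 5731/9 = 636.7778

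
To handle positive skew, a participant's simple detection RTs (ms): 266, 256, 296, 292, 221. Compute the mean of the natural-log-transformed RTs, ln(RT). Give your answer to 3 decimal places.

ln(RT): 5.5835, 5.5452, 5.6904, 5.6768, 5.3982
Σ ln(RT) = 27.8939
Mean = 27.8939/5 = 5.57879

5.579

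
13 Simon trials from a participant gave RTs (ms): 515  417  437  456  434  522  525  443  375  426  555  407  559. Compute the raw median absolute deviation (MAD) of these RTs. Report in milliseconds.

Sorted: 375, 407, 417, 426, 434, 437, 443, 456, 515, 522, 525, 555, 559 → median = 443
|x − 443|: 72, 26, 6, 13, 9, 79, 82, 0, 68, 17, 112, 36, 116
Sorted deviations: 0, 6, 9, 13, 17, 26, 36, 68, 72, 79, 82, 112, 116 → MAD = 36

36 ms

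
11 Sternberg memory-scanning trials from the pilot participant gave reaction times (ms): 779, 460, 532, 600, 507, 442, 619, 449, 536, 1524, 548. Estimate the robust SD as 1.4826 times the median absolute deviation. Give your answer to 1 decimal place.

Sorted: 442, 449, 460, 507, 532, 536, 548, 600, 619, 779, 1524 → median = 536
|x − 536| sorted: 0, 4, 12, 29, 64, 76, 83, 87, 94, 243, 988 → MAD = 76
Robust SD ≈ 1.4826 × 76 = 112.678

112.7 ms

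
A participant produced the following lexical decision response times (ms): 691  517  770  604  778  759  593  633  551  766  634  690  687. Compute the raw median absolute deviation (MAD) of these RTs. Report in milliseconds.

Sorted: 517, 551, 593, 604, 633, 634, 687, 690, 691, 759, 766, 770, 778 → median = 687
|x − 687|: 4, 170, 83, 83, 91, 72, 94, 54, 136, 79, 53, 3, 0
Sorted deviations: 0, 3, 4, 53, 54, 72, 79, 83, 83, 91, 94, 136, 170 → MAD = 79

79 ms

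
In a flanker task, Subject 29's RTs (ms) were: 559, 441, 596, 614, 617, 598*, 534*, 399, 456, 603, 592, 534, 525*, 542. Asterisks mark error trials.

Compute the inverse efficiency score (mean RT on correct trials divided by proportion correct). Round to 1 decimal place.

688.8 ms

Correct trials (n=11): 559, 441, 596, 614, 617, 399, 456, 603, 592, 534, 542
Mean correct RT = 5953/11 = 541.1818 ms
Proportion correct = 11/14
IES = 541.1818 / (11/14) = 688.777 ms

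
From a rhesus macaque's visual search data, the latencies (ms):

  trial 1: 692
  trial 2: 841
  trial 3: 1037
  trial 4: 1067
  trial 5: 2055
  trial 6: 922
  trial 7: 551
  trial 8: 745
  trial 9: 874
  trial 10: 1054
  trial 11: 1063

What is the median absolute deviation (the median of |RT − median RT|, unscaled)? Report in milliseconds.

141 ms

Sorted: 551, 692, 745, 841, 874, 922, 1037, 1054, 1063, 1067, 2055 → median = 922
|x − 922|: 230, 81, 115, 145, 1133, 0, 371, 177, 48, 132, 141
Sorted deviations: 0, 48, 81, 115, 132, 141, 145, 177, 230, 371, 1133 → MAD = 141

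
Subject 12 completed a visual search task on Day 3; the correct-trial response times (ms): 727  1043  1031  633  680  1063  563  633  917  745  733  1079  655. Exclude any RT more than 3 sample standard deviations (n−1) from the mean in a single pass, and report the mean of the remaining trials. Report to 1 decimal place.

n = 13, ΣRT = 10502, M = 807.846
Σ(x−M)² = 432523.69; s = √(432523.69/12) = 189.852
Cutoffs: 807.846 ± 3·189.852 → [238.3, 1377.4]
No RTs fall outside the cutoffs; all 13 retained. Mean = 10502/13 = 807.846

807.8 ms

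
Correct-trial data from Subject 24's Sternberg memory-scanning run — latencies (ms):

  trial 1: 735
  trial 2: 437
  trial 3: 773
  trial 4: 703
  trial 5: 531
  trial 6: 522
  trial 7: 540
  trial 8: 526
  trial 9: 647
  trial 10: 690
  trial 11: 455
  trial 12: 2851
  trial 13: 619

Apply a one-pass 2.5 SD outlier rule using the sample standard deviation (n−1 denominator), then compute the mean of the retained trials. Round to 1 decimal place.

598.2 ms

n = 13, ΣRT = 10029, M = 771.462
Σ(x−M)² = 4821761.23; s = √(4821761.23/12) = 633.888
Cutoffs: 771.462 ± 2.5·633.888 → [-813.3, 2356.2]
Outside: 2851 → excluded.
Retained (n=12): Σ = 7178, mean = 7178/12 = 598.167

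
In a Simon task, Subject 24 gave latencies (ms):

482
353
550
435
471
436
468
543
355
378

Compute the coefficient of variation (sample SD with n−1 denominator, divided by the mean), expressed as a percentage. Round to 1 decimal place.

n = 10, Σ = 4471, M = 447.1000
Σ(x−M)² = 44392.900; s = √(44392.900/9) = 70.2321
CV = 70.2321 / 447.1000 = 0.15708 = 15.708%

15.7%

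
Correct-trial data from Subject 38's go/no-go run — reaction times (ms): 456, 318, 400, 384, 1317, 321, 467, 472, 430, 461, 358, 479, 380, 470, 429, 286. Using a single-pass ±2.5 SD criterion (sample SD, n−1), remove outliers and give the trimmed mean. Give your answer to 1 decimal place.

407.4 ms

n = 16, ΣRT = 7428, M = 464.250
Σ(x−M)² = 832633.00; s = √(832633.00/15) = 235.603
Cutoffs: 464.250 ± 2.5·235.603 → [-124.8, 1053.3]
Outside: 1317 → excluded.
Retained (n=15): Σ = 6111, mean = 6111/15 = 407.400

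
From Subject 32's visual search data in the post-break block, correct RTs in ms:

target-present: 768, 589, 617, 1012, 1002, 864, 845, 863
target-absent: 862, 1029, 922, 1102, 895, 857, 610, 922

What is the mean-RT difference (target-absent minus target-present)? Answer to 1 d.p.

79.9 ms

M(target-present) = 6560/8 = 820.000
M(target-absent) = 7199/8 = 899.875
Difference = 899.875 − 820.000 = 79.875 ms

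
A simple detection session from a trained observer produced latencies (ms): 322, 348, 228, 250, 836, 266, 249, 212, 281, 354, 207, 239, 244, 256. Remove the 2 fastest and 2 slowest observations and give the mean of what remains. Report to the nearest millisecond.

268 ms

Sorted: 207, 212, 228, 239, 244, 249, 250, 256, 266, 281, 322, 348, 354, 836
Drop lowest 2 (207, 212) and highest 2 (354, 836)
Remaining (n=10): Σ = 2683, mean = 2683/10 = 268.300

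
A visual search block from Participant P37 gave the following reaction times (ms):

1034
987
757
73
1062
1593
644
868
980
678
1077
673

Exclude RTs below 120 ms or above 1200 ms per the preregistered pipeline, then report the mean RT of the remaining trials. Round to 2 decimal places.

876.00 ms

Excluded: 73, 1593
Retained (n=10): Σ = 8760
Mean = 8760/10 = 876.0000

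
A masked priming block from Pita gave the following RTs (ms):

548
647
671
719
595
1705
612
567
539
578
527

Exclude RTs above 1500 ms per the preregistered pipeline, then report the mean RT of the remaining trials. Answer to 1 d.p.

600.3 ms

Excluded: 1705
Retained (n=10): Σ = 6003
Mean = 6003/10 = 600.3000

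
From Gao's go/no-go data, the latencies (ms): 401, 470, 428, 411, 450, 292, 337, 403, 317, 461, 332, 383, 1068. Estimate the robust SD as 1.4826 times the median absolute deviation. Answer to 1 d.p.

Sorted: 292, 317, 332, 337, 383, 401, 403, 411, 428, 450, 461, 470, 1068 → median = 403
|x − 403| sorted: 0, 2, 8, 20, 25, 47, 58, 66, 67, 71, 86, 111, 665 → MAD = 58
Robust SD ≈ 1.4826 × 58 = 85.991

86.0 ms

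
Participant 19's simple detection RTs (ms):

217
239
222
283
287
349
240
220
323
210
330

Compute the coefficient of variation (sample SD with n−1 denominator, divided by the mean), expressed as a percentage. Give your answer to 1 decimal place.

n = 11, Σ = 2920, M = 265.4545
Σ(x−M)² = 25954.727; s = √(25954.727/10) = 50.9458
CV = 50.9458 / 265.4545 = 0.19192 = 19.192%

19.2%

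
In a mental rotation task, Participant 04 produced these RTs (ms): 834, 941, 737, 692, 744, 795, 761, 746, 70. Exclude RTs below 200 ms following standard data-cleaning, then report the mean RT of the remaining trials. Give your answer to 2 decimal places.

Excluded: 70
Retained (n=8): Σ = 6250
Mean = 6250/8 = 781.2500

781.25 ms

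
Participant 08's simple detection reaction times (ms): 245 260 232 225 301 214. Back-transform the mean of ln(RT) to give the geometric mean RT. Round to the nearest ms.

ln(RT): 5.5013, 5.5607, 5.4467, 5.4161, 5.7071, 5.3660
Mean ln(RT) = 32.9979/6 = 5.49964
Geometric mean = exp(5.49964) = 244.60 ms

245 ms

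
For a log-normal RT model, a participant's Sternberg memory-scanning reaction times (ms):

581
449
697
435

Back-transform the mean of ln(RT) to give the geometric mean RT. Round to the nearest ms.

ln(RT): 6.3648, 6.1070, 6.5468, 6.0753
Mean ln(RT) = 25.0939/4 = 6.27348
Geometric mean = exp(6.27348) = 530.32 ms

530 ms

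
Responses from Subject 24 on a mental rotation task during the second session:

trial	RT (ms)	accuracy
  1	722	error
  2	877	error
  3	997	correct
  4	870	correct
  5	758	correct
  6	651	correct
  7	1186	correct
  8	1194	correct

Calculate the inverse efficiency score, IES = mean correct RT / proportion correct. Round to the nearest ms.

Correct trials (n=6): 997, 870, 758, 651, 1186, 1194
Mean correct RT = 5656/6 = 942.6667 ms
Proportion correct = 6/8
IES = 942.6667 / (6/8) = 1256.889 ms

1257 ms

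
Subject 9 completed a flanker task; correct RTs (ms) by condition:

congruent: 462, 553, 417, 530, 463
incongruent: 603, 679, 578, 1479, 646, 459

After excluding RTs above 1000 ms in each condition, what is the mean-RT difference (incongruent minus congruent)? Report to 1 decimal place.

108.0 ms

incongruent: exclude 1479
M(congruent) = 2425/5 = 485.000
M(incongruent) = 2965/5 = 593.000
Difference = 593.000 − 485.000 = 108.000 ms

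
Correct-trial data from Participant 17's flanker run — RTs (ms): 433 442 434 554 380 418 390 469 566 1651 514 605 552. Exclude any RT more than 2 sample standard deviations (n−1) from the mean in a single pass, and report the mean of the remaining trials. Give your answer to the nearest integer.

n = 13, ΣRT = 7408, M = 569.846
Σ(x−M)² = 1328971.69; s = √(1328971.69/12) = 332.788
Cutoffs: 569.846 ± 2·332.788 → [-95.7, 1235.4]
Outside: 1651 → excluded.
Retained (n=12): Σ = 5757, mean = 5757/12 = 479.750

480 ms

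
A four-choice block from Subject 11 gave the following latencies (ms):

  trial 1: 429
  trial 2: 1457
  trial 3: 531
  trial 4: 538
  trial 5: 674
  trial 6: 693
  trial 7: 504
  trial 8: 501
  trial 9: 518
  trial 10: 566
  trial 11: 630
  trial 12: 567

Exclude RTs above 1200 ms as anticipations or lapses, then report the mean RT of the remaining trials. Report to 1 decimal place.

Excluded: 1457
Retained (n=11): Σ = 6151
Mean = 6151/11 = 559.1818

559.2 ms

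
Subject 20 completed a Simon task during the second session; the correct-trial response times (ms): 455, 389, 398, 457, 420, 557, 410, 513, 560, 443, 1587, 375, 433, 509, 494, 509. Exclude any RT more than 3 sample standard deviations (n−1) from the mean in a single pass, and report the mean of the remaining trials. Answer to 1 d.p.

461.5 ms

n = 16, ΣRT = 8509, M = 531.812
Σ(x−M)² = 1237054.44; s = √(1237054.44/15) = 287.176
Cutoffs: 531.812 ± 3·287.176 → [-329.7, 1393.3]
Outside: 1587 → excluded.
Retained (n=15): Σ = 6922, mean = 6922/15 = 461.467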